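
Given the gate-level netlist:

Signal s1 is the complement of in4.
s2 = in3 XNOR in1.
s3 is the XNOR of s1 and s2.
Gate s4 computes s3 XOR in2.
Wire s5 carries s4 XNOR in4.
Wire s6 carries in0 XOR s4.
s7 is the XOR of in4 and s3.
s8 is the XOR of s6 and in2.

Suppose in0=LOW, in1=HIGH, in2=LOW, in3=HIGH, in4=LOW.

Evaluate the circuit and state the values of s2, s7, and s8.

s2 = HIGH  s7 = HIGH  s8 = HIGH

s1 = NOT in4 = NOT LOW = HIGH
s2 = in3 XNOR in1 = HIGH XNOR HIGH = HIGH
s3 = s1 XNOR s2 = HIGH XNOR HIGH = HIGH
s4 = s3 XOR in2 = HIGH XOR LOW = HIGH
s6 = in0 XOR s4 = LOW XOR HIGH = HIGH
s7 = in4 XOR s3 = LOW XOR HIGH = HIGH
s8 = s6 XOR in2 = HIGH XOR LOW = HIGH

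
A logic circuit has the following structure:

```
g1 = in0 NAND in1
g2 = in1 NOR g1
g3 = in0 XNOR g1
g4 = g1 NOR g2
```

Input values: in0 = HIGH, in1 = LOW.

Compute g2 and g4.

g1 = in0 NAND in1 = HIGH NAND LOW = HIGH
g2 = in1 NOR g1 = LOW NOR HIGH = LOW
g4 = g1 NOR g2 = HIGH NOR LOW = LOW

g2 = LOW, g4 = LOW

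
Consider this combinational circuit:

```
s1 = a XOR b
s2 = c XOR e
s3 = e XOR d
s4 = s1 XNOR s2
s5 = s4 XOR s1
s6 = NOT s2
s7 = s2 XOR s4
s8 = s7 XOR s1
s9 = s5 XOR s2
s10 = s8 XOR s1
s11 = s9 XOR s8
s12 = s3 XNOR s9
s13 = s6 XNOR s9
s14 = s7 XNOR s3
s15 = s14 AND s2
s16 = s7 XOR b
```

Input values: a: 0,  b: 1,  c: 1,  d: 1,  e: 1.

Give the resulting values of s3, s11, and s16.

s3 = 0, s11 = 0, s16 = 1

s1 = a XOR b = 0 XOR 1 = 1
s2 = c XOR e = 1 XOR 1 = 0
s3 = e XOR d = 1 XOR 1 = 0
s4 = s1 XNOR s2 = 1 XNOR 0 = 0
s5 = s4 XOR s1 = 0 XOR 1 = 1
s7 = s2 XOR s4 = 0 XOR 0 = 0
s8 = s7 XOR s1 = 0 XOR 1 = 1
s9 = s5 XOR s2 = 1 XOR 0 = 1
s11 = s9 XOR s8 = 1 XOR 1 = 0
s16 = s7 XOR b = 0 XOR 1 = 1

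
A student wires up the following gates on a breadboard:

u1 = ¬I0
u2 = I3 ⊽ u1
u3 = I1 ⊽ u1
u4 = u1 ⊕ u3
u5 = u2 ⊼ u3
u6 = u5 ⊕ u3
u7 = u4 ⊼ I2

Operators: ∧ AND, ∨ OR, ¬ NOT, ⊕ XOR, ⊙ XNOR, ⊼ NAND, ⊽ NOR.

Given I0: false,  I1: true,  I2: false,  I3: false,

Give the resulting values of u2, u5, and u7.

u1 = NOT I0 = NOT false = true
u2 = I3 NOR u1 = false NOR true = false
u3 = I1 NOR u1 = true NOR true = false
u4 = u1 XOR u3 = true XOR false = true
u5 = u2 NAND u3 = false NAND false = true
u7 = u4 NAND I2 = true NAND false = true

u2 = false, u5 = true, u7 = true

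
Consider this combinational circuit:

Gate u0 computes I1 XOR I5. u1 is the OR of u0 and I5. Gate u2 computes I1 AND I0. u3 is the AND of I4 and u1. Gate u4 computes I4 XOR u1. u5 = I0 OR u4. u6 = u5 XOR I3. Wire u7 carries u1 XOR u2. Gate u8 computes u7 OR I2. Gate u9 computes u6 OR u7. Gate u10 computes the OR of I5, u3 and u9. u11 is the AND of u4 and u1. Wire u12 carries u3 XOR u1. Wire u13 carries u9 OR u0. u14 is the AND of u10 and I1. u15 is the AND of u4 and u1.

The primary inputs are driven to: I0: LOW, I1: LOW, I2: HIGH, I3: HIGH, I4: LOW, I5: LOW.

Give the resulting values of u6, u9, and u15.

u6 = HIGH; u9 = HIGH; u15 = LOW

u0 = I1 XOR I5 = LOW XOR LOW = LOW
u1 = u0 OR I5 = LOW OR LOW = LOW
u2 = I1 AND I0 = LOW AND LOW = LOW
u4 = I4 XOR u1 = LOW XOR LOW = LOW
u5 = I0 OR u4 = LOW OR LOW = LOW
u6 = u5 XOR I3 = LOW XOR HIGH = HIGH
u7 = u1 XOR u2 = LOW XOR LOW = LOW
u9 = u6 OR u7 = HIGH OR LOW = HIGH
u15 = u4 AND u1 = LOW AND LOW = LOW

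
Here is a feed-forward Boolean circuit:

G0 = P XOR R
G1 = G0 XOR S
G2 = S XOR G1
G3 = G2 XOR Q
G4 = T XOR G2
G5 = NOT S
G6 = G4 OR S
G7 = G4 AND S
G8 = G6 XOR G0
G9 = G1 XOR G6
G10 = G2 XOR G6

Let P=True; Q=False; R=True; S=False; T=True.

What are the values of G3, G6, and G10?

G3 = False, G6 = True, G10 = True

G0 = P XOR R = True XOR True = False
G1 = G0 XOR S = False XOR False = False
G2 = S XOR G1 = False XOR False = False
G3 = G2 XOR Q = False XOR False = False
G4 = T XOR G2 = True XOR False = True
G6 = G4 OR S = True OR False = True
G10 = G2 XOR G6 = False XOR True = True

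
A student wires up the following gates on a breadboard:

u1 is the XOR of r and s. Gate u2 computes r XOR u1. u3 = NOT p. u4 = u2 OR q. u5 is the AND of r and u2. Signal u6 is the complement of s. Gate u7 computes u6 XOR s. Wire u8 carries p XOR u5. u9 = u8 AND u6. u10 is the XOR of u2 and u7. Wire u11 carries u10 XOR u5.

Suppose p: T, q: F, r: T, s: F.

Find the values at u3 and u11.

u1 = r XOR s = T XOR F = T
u2 = r XOR u1 = T XOR T = F
u3 = NOT p = NOT T = F
u5 = r AND u2 = T AND F = F
u6 = NOT s = NOT F = T
u7 = u6 XOR s = T XOR F = T
u10 = u2 XOR u7 = F XOR T = T
u11 = u10 XOR u5 = T XOR F = T

u3 = F, u11 = T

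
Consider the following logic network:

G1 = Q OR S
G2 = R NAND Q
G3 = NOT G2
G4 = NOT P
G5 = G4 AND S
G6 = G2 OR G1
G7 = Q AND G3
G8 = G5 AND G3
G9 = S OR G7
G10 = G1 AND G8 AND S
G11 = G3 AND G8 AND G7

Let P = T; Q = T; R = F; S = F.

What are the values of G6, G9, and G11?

G6 = T; G9 = F; G11 = F

G1 = Q OR S = T OR F = T
G2 = R NAND Q = F NAND T = T
G3 = NOT G2 = NOT T = F
G4 = NOT P = NOT T = F
G5 = G4 AND S = F AND F = F
G6 = G2 OR G1 = T OR T = T
G7 = Q AND G3 = T AND F = F
G8 = G5 AND G3 = F AND F = F
G9 = S OR G7 = F OR F = F
G11 = G3 AND G8 AND G7 = F AND F AND F = F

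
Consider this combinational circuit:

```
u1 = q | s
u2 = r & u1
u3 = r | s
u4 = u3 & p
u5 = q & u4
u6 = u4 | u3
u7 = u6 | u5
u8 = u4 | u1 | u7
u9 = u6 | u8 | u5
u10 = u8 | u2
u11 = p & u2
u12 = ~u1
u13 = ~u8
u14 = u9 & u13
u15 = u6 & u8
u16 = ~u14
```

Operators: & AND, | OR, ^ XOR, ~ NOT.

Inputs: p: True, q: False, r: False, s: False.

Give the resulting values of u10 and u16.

u10 = False; u16 = True

u1 = q OR s = False OR False = False
u2 = r AND u1 = False AND False = False
u3 = r OR s = False OR False = False
u4 = u3 AND p = False AND True = False
u5 = q AND u4 = False AND False = False
u6 = u4 OR u3 = False OR False = False
u7 = u6 OR u5 = False OR False = False
u8 = u4 OR u1 OR u7 = False OR False OR False = False
u9 = u6 OR u8 OR u5 = False OR False OR False = False
u10 = u8 OR u2 = False OR False = False
u13 = NOT u8 = NOT False = True
u14 = u9 AND u13 = False AND True = False
u16 = NOT u14 = NOT False = True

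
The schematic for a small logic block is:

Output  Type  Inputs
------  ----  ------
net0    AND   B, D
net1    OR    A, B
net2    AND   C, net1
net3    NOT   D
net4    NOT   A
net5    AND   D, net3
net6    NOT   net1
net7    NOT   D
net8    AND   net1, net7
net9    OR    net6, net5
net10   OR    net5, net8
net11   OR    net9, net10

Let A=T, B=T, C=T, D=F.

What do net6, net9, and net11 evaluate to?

net6 = F  net9 = F  net11 = T

net1 = A OR B = T OR T = T
net3 = NOT D = NOT F = T
net5 = D AND net3 = F AND T = F
net6 = NOT net1 = NOT T = F
net7 = NOT D = NOT F = T
net8 = net1 AND net7 = T AND T = T
net9 = net6 OR net5 = F OR F = F
net10 = net5 OR net8 = F OR T = T
net11 = net9 OR net10 = F OR T = T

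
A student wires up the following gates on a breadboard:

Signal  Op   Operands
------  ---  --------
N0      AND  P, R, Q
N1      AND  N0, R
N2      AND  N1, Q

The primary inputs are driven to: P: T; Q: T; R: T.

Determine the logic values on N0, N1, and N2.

N0 = T, N1 = T, N2 = T

N0 = P AND R AND Q = T AND T AND T = T
N1 = N0 AND R = T AND T = T
N2 = N1 AND Q = T AND T = T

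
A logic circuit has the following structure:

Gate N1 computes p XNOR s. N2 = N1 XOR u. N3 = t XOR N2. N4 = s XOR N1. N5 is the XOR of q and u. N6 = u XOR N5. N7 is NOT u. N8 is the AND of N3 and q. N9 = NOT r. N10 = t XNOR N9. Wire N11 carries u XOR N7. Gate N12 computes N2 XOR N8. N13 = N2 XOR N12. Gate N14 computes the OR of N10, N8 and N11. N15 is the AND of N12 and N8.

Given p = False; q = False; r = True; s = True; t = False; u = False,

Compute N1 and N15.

N1 = p XNOR s = False XNOR True = False
N2 = N1 XOR u = False XOR False = False
N3 = t XOR N2 = False XOR False = False
N8 = N3 AND q = False AND False = False
N12 = N2 XOR N8 = False XOR False = False
N15 = N12 AND N8 = False AND False = False

N1 = False; N15 = False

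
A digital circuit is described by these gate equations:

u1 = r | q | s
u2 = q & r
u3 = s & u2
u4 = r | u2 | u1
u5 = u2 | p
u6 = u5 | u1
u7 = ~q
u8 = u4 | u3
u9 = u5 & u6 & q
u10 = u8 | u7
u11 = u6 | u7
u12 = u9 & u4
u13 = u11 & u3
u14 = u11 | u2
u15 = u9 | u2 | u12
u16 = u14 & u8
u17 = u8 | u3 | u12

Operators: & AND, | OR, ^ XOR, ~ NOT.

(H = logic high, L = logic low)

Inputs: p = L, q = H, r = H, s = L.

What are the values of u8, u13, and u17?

u1 = r OR q OR s = H OR H OR L = H
u2 = q AND r = H AND H = H
u3 = s AND u2 = L AND H = L
u4 = r OR u2 OR u1 = H OR H OR H = H
u5 = u2 OR p = H OR L = H
u6 = u5 OR u1 = H OR H = H
u7 = NOT q = NOT H = L
u8 = u4 OR u3 = H OR L = H
u9 = u5 AND u6 AND q = H AND H AND H = H
u11 = u6 OR u7 = H OR L = H
u12 = u9 AND u4 = H AND H = H
u13 = u11 AND u3 = H AND L = L
u17 = u8 OR u3 OR u12 = H OR L OR H = H

u8 = H, u13 = L, u17 = H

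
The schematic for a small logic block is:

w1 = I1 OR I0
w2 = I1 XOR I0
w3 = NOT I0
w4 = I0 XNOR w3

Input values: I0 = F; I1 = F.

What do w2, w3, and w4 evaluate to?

w2 = F  w3 = T  w4 = F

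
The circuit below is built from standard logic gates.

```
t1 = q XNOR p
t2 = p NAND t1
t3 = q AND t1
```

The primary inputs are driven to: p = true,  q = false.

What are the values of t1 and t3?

t1 = q XNOR p = false XNOR true = false
t3 = q AND t1 = false AND false = false

t1 = false  t3 = false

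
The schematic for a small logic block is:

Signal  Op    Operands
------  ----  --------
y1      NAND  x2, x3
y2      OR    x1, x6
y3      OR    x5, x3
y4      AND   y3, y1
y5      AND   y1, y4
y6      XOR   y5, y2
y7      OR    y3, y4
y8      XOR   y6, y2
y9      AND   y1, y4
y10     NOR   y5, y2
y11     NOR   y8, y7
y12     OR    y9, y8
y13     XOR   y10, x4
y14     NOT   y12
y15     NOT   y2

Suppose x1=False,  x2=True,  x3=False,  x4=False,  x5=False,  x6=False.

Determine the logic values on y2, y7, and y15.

y2 = False  y7 = False  y15 = True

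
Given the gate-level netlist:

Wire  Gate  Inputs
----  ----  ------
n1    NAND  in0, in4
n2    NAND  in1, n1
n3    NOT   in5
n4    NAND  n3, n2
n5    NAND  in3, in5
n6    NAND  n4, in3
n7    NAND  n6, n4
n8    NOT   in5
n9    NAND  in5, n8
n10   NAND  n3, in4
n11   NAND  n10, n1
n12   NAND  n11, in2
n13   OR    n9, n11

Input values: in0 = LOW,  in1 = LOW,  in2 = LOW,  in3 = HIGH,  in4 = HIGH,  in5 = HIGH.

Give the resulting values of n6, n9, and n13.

n6 = LOW, n9 = HIGH, n13 = HIGH

n1 = in0 NAND in4 = LOW NAND HIGH = HIGH
n2 = in1 NAND n1 = LOW NAND HIGH = HIGH
n3 = NOT in5 = NOT HIGH = LOW
n4 = n3 NAND n2 = LOW NAND HIGH = HIGH
n6 = n4 NAND in3 = HIGH NAND HIGH = LOW
n8 = NOT in5 = NOT HIGH = LOW
n9 = in5 NAND n8 = HIGH NAND LOW = HIGH
n10 = n3 NAND in4 = LOW NAND HIGH = HIGH
n11 = n10 NAND n1 = HIGH NAND HIGH = LOW
n13 = n9 OR n11 = HIGH OR LOW = HIGH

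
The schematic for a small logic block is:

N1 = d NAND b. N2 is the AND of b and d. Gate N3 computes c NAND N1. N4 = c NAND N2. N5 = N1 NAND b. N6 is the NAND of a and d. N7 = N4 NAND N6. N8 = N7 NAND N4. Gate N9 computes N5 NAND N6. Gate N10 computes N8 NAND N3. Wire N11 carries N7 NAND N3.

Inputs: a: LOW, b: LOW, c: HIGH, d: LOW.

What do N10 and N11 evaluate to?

N1 = d NAND b = LOW NAND LOW = HIGH
N2 = b AND d = LOW AND LOW = LOW
N3 = c NAND N1 = HIGH NAND HIGH = LOW
N4 = c NAND N2 = HIGH NAND LOW = HIGH
N6 = a NAND d = LOW NAND LOW = HIGH
N7 = N4 NAND N6 = HIGH NAND HIGH = LOW
N8 = N7 NAND N4 = LOW NAND HIGH = HIGH
N10 = N8 NAND N3 = HIGH NAND LOW = HIGH
N11 = N7 NAND N3 = LOW NAND LOW = HIGH

N10 = HIGH; N11 = HIGH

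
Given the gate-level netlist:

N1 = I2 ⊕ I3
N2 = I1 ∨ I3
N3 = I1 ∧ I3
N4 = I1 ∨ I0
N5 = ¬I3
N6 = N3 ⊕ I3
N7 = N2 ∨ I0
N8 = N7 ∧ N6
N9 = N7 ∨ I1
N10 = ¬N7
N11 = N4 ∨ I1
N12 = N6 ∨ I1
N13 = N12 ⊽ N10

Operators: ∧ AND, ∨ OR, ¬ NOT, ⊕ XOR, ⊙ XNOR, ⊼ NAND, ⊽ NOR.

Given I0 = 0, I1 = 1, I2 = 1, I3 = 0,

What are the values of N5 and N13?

N2 = I1 OR I3 = 1 OR 0 = 1
N3 = I1 AND I3 = 1 AND 0 = 0
N5 = NOT I3 = NOT 0 = 1
N6 = N3 XOR I3 = 0 XOR 0 = 0
N7 = N2 OR I0 = 1 OR 0 = 1
N10 = NOT N7 = NOT 1 = 0
N12 = N6 OR I1 = 0 OR 1 = 1
N13 = N12 NOR N10 = 1 NOR 0 = 0

N5 = 1  N13 = 0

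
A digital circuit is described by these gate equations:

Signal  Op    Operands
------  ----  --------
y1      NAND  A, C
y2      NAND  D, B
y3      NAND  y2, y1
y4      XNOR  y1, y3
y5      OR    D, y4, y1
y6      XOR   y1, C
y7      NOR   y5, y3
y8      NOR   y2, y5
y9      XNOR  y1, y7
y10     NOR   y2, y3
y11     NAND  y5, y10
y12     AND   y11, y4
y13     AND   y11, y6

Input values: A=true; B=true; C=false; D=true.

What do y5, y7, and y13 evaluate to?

y5 = true, y7 = false, y13 = true

y1 = A NAND C = true NAND false = true
y2 = D NAND B = true NAND true = false
y3 = y2 NAND y1 = false NAND true = true
y4 = y1 XNOR y3 = true XNOR true = true
y5 = D OR y4 OR y1 = true OR true OR true = true
y6 = y1 XOR C = true XOR false = true
y7 = y5 NOR y3 = true NOR true = false
y10 = y2 NOR y3 = false NOR true = false
y11 = y5 NAND y10 = true NAND false = true
y13 = y11 AND y6 = true AND true = true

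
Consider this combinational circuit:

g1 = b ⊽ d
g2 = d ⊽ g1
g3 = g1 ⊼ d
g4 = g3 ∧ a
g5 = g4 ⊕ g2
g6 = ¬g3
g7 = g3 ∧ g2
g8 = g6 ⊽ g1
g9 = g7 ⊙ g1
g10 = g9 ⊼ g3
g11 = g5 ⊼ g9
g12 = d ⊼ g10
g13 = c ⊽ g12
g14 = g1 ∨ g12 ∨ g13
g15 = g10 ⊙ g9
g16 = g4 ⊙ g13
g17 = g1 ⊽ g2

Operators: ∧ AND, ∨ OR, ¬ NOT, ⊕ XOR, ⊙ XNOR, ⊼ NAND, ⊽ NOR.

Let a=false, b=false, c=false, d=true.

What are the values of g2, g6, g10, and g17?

g1 = b NOR d = false NOR true = false
g2 = d NOR g1 = true NOR false = false
g3 = g1 NAND d = false NAND true = true
g6 = NOT g3 = NOT true = false
g7 = g3 AND g2 = true AND false = false
g9 = g7 XNOR g1 = false XNOR false = true
g10 = g9 NAND g3 = true NAND true = false
g17 = g1 NOR g2 = false NOR false = true

g2 = false; g6 = false; g10 = false; g17 = true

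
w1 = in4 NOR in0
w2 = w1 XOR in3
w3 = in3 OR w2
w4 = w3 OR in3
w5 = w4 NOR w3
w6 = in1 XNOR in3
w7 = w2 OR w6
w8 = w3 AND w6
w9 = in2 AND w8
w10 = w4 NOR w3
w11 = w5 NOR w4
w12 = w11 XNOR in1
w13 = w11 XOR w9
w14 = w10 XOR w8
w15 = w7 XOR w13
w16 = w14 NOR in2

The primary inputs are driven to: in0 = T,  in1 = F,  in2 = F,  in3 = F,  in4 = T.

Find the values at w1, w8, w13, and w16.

w1 = F; w8 = F; w13 = F; w16 = F

w1 = in4 NOR in0 = T NOR T = F
w2 = w1 XOR in3 = F XOR F = F
w3 = in3 OR w2 = F OR F = F
w4 = w3 OR in3 = F OR F = F
w5 = w4 NOR w3 = F NOR F = T
w6 = in1 XNOR in3 = F XNOR F = T
w8 = w3 AND w6 = F AND T = F
w9 = in2 AND w8 = F AND F = F
w10 = w4 NOR w3 = F NOR F = T
w11 = w5 NOR w4 = T NOR F = F
w13 = w11 XOR w9 = F XOR F = F
w14 = w10 XOR w8 = T XOR F = T
w16 = w14 NOR in2 = T NOR F = F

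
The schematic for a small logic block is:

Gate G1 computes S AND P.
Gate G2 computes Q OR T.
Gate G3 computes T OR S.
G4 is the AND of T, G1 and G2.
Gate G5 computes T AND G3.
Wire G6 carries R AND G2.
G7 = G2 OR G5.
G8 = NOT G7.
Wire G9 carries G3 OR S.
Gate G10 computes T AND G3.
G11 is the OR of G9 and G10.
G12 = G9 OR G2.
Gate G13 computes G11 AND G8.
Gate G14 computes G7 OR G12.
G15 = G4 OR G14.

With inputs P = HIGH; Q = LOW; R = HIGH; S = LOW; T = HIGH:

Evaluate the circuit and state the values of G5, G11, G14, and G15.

G5 = HIGH; G11 = HIGH; G14 = HIGH; G15 = HIGH

G1 = S AND P = LOW AND HIGH = LOW
G2 = Q OR T = LOW OR HIGH = HIGH
G3 = T OR S = HIGH OR LOW = HIGH
G4 = T AND G1 AND G2 = HIGH AND LOW AND HIGH = LOW
G5 = T AND G3 = HIGH AND HIGH = HIGH
G7 = G2 OR G5 = HIGH OR HIGH = HIGH
G9 = G3 OR S = HIGH OR LOW = HIGH
G10 = T AND G3 = HIGH AND HIGH = HIGH
G11 = G9 OR G10 = HIGH OR HIGH = HIGH
G12 = G9 OR G2 = HIGH OR HIGH = HIGH
G14 = G7 OR G12 = HIGH OR HIGH = HIGH
G15 = G4 OR G14 = LOW OR HIGH = HIGH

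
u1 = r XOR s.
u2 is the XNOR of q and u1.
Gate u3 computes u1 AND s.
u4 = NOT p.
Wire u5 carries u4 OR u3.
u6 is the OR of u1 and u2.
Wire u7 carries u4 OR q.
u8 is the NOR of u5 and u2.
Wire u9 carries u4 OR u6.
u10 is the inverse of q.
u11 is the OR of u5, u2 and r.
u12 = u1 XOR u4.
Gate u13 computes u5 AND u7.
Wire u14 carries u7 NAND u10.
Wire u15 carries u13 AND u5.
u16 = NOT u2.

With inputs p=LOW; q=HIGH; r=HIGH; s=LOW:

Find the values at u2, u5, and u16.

u1 = r XOR s = HIGH XOR LOW = HIGH
u2 = q XNOR u1 = HIGH XNOR HIGH = HIGH
u3 = u1 AND s = HIGH AND LOW = LOW
u4 = NOT p = NOT LOW = HIGH
u5 = u4 OR u3 = HIGH OR LOW = HIGH
u16 = NOT u2 = NOT HIGH = LOW

u2 = HIGH; u5 = HIGH; u16 = LOW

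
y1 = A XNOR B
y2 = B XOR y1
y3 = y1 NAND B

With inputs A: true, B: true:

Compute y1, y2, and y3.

y1 = A XNOR B = true XNOR true = true
y2 = B XOR y1 = true XOR true = false
y3 = y1 NAND B = true NAND true = false

y1 = true, y2 = false, y3 = false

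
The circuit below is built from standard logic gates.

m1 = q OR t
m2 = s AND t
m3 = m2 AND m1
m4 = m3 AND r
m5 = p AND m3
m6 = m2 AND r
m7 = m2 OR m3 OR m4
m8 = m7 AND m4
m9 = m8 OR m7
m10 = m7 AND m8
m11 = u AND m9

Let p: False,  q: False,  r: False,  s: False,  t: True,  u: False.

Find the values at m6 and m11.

m6 = False  m11 = False

m1 = q OR t = False OR True = True
m2 = s AND t = False AND True = False
m3 = m2 AND m1 = False AND True = False
m4 = m3 AND r = False AND False = False
m6 = m2 AND r = False AND False = False
m7 = m2 OR m3 OR m4 = False OR False OR False = False
m8 = m7 AND m4 = False AND False = False
m9 = m8 OR m7 = False OR False = False
m11 = u AND m9 = False AND False = False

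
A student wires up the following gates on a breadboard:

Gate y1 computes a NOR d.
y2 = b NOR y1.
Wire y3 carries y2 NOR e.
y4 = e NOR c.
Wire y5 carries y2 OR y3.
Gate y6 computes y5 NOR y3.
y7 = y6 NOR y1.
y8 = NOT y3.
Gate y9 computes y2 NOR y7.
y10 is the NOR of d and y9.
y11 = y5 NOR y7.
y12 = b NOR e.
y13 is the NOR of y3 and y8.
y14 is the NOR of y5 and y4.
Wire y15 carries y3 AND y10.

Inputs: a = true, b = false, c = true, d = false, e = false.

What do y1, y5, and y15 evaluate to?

y1 = false; y5 = true; y15 = false

y1 = a NOR d = true NOR false = false
y2 = b NOR y1 = false NOR false = true
y3 = y2 NOR e = true NOR false = false
y5 = y2 OR y3 = true OR false = true
y6 = y5 NOR y3 = true NOR false = false
y7 = y6 NOR y1 = false NOR false = true
y9 = y2 NOR y7 = true NOR true = false
y10 = d NOR y9 = false NOR false = true
y15 = y3 AND y10 = false AND true = false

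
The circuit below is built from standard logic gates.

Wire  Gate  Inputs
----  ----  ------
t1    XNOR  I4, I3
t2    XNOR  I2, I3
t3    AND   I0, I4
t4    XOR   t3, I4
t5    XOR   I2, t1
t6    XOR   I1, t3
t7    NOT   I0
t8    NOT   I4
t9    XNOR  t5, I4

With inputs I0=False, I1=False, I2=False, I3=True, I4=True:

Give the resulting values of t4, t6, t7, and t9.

t4 = True, t6 = False, t7 = True, t9 = True

t1 = I4 XNOR I3 = True XNOR True = True
t3 = I0 AND I4 = False AND True = False
t4 = t3 XOR I4 = False XOR True = True
t5 = I2 XOR t1 = False XOR True = True
t6 = I1 XOR t3 = False XOR False = False
t7 = NOT I0 = NOT False = True
t9 = t5 XNOR I4 = True XNOR True = True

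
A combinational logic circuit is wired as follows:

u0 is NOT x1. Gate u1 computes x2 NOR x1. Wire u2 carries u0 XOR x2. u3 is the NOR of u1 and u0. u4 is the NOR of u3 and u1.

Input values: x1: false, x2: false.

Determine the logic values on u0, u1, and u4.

u0 = NOT x1 = NOT false = true
u1 = x2 NOR x1 = false NOR false = true
u3 = u1 NOR u0 = true NOR true = false
u4 = u3 NOR u1 = false NOR true = false

u0 = true, u1 = true, u4 = false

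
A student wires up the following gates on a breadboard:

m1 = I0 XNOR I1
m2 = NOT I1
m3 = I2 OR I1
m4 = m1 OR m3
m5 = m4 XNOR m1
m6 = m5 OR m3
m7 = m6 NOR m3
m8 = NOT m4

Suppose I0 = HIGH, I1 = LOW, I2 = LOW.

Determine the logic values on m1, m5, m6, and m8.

m1 = LOW  m5 = HIGH  m6 = HIGH  m8 = HIGH

m1 = I0 XNOR I1 = HIGH XNOR LOW = LOW
m3 = I2 OR I1 = LOW OR LOW = LOW
m4 = m1 OR m3 = LOW OR LOW = LOW
m5 = m4 XNOR m1 = LOW XNOR LOW = HIGH
m6 = m5 OR m3 = HIGH OR LOW = HIGH
m8 = NOT m4 = NOT LOW = HIGH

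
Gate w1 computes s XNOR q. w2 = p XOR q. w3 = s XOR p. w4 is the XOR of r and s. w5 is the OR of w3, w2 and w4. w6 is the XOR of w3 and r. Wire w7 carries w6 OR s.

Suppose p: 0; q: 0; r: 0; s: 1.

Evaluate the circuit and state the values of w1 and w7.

w1 = s XNOR q = 1 XNOR 0 = 0
w3 = s XOR p = 1 XOR 0 = 1
w6 = w3 XOR r = 1 XOR 0 = 1
w7 = w6 OR s = 1 OR 1 = 1

w1 = 0, w7 = 1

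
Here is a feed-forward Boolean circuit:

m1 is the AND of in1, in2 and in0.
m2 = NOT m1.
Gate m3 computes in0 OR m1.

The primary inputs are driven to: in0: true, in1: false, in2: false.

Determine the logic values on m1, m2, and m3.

m1 = false, m2 = true, m3 = true

m1 = in1 AND in2 AND in0 = false AND false AND true = false
m2 = NOT m1 = NOT false = true
m3 = in0 OR m1 = true OR false = true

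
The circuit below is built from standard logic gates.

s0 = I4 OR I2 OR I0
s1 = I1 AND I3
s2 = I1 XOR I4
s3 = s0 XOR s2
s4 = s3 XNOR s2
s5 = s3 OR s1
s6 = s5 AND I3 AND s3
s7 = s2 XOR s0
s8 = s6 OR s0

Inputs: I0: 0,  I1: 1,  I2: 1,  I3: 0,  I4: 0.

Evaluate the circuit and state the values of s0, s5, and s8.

s0 = I4 OR I2 OR I0 = 0 OR 1 OR 0 = 1
s1 = I1 AND I3 = 1 AND 0 = 0
s2 = I1 XOR I4 = 1 XOR 0 = 1
s3 = s0 XOR s2 = 1 XOR 1 = 0
s5 = s3 OR s1 = 0 OR 0 = 0
s6 = s5 AND I3 AND s3 = 0 AND 0 AND 0 = 0
s8 = s6 OR s0 = 0 OR 1 = 1

s0 = 1; s5 = 0; s8 = 1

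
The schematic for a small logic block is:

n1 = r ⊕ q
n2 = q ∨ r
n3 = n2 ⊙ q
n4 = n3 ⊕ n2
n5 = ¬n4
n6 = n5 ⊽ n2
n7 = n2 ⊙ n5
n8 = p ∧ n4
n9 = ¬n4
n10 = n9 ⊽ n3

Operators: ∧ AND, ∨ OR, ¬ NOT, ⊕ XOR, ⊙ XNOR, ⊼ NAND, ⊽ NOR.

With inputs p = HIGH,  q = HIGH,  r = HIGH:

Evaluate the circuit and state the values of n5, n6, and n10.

n2 = q OR r = HIGH OR HIGH = HIGH
n3 = n2 XNOR q = HIGH XNOR HIGH = HIGH
n4 = n3 XOR n2 = HIGH XOR HIGH = LOW
n5 = NOT n4 = NOT LOW = HIGH
n6 = n5 NOR n2 = HIGH NOR HIGH = LOW
n9 = NOT n4 = NOT LOW = HIGH
n10 = n9 NOR n3 = HIGH NOR HIGH = LOW

n5 = HIGH; n6 = LOW; n10 = LOW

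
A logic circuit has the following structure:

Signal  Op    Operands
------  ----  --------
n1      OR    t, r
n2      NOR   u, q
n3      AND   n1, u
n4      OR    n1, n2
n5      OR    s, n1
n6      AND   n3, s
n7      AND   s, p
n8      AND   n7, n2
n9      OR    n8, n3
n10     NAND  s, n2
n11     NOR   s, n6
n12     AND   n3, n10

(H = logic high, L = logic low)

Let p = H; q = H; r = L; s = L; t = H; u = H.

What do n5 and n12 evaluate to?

n1 = t OR r = H OR L = H
n2 = u NOR q = H NOR H = L
n3 = n1 AND u = H AND H = H
n5 = s OR n1 = L OR H = H
n10 = s NAND n2 = L NAND L = H
n12 = n3 AND n10 = H AND H = H

n5 = H, n12 = H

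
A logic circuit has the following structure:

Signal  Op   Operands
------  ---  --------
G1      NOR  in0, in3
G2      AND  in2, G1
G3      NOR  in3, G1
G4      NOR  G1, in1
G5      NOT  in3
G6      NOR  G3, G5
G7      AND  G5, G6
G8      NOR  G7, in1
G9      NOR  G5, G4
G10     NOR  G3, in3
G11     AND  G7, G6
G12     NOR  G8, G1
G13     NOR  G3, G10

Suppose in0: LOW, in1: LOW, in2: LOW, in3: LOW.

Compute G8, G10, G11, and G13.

G8 = HIGH; G10 = HIGH; G11 = LOW; G13 = LOW

G1 = in0 NOR in3 = LOW NOR LOW = HIGH
G3 = in3 NOR G1 = LOW NOR HIGH = LOW
G5 = NOT in3 = NOT LOW = HIGH
G6 = G3 NOR G5 = LOW NOR HIGH = LOW
G7 = G5 AND G6 = HIGH AND LOW = LOW
G8 = G7 NOR in1 = LOW NOR LOW = HIGH
G10 = G3 NOR in3 = LOW NOR LOW = HIGH
G11 = G7 AND G6 = LOW AND LOW = LOW
G13 = G3 NOR G10 = LOW NOR HIGH = LOW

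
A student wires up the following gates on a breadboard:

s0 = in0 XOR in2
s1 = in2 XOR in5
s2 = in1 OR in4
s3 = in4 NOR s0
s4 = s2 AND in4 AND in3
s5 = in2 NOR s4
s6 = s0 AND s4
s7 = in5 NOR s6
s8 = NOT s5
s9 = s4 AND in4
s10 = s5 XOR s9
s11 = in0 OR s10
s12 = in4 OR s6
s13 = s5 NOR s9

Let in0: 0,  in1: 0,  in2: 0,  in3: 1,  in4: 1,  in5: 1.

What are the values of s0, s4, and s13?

s0 = 0, s4 = 1, s13 = 0

s0 = in0 XOR in2 = 0 XOR 0 = 0
s2 = in1 OR in4 = 0 OR 1 = 1
s4 = s2 AND in4 AND in3 = 1 AND 1 AND 1 = 1
s5 = in2 NOR s4 = 0 NOR 1 = 0
s9 = s4 AND in4 = 1 AND 1 = 1
s13 = s5 NOR s9 = 0 NOR 1 = 0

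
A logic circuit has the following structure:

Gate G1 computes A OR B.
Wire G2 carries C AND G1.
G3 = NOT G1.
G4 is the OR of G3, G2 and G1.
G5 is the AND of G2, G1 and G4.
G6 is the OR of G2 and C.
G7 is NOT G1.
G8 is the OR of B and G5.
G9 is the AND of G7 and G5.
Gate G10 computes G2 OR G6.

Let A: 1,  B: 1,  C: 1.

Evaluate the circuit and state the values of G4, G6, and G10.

G4 = 1, G6 = 1, G10 = 1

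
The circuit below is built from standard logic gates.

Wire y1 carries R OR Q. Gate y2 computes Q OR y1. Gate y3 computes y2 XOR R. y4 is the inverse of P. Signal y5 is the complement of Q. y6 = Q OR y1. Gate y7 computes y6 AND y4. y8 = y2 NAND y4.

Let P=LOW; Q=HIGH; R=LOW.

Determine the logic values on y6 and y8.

y1 = R OR Q = LOW OR HIGH = HIGH
y2 = Q OR y1 = HIGH OR HIGH = HIGH
y4 = NOT P = NOT LOW = HIGH
y6 = Q OR y1 = HIGH OR HIGH = HIGH
y8 = y2 NAND y4 = HIGH NAND HIGH = LOW

y6 = HIGH  y8 = LOW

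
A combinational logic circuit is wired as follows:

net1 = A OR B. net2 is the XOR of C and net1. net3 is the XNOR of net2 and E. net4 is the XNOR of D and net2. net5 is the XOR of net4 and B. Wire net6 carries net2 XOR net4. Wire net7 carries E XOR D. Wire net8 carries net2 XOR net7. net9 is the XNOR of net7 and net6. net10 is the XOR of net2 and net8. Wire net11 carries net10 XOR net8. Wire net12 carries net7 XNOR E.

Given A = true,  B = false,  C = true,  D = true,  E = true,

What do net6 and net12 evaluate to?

net6 = false; net12 = false

net1 = A OR B = true OR false = true
net2 = C XOR net1 = true XOR true = false
net4 = D XNOR net2 = true XNOR false = false
net6 = net2 XOR net4 = false XOR false = false
net7 = E XOR D = true XOR true = false
net12 = net7 XNOR E = false XNOR true = false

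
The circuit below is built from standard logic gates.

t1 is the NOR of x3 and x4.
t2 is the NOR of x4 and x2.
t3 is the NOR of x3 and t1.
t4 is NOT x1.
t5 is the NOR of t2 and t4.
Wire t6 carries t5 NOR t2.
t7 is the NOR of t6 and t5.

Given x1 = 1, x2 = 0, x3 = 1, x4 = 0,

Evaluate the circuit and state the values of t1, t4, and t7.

t1 = 0  t4 = 0  t7 = 1

t1 = x3 NOR x4 = 1 NOR 0 = 0
t2 = x4 NOR x2 = 0 NOR 0 = 1
t4 = NOT x1 = NOT 1 = 0
t5 = t2 NOR t4 = 1 NOR 0 = 0
t6 = t5 NOR t2 = 0 NOR 1 = 0
t7 = t6 NOR t5 = 0 NOR 0 = 1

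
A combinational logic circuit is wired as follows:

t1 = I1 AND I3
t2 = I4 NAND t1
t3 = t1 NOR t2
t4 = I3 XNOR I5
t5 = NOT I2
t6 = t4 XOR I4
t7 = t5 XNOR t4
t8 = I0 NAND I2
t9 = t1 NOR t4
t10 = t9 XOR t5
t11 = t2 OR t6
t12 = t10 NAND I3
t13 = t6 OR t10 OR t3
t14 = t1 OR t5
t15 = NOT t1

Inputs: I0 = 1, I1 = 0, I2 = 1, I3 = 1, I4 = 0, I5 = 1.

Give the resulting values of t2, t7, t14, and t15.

t2 = 1, t7 = 0, t14 = 0, t15 = 1

t1 = I1 AND I3 = 0 AND 1 = 0
t2 = I4 NAND t1 = 0 NAND 0 = 1
t4 = I3 XNOR I5 = 1 XNOR 1 = 1
t5 = NOT I2 = NOT 1 = 0
t7 = t5 XNOR t4 = 0 XNOR 1 = 0
t14 = t1 OR t5 = 0 OR 0 = 0
t15 = NOT t1 = NOT 0 = 1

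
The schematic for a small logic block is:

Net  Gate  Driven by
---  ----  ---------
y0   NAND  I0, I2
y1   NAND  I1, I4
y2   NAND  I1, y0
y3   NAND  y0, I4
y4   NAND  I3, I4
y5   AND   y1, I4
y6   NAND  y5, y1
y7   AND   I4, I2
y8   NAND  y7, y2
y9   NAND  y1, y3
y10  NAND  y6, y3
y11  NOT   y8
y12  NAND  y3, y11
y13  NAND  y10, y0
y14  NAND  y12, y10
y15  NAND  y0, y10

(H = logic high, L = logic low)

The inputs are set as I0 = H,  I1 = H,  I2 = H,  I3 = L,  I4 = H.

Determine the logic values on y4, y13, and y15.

y0 = I0 NAND I2 = H NAND H = L
y1 = I1 NAND I4 = H NAND H = L
y3 = y0 NAND I4 = L NAND H = H
y4 = I3 NAND I4 = L NAND H = H
y5 = y1 AND I4 = L AND H = L
y6 = y5 NAND y1 = L NAND L = H
y10 = y6 NAND y3 = H NAND H = L
y13 = y10 NAND y0 = L NAND L = H
y15 = y0 NAND y10 = L NAND L = H

y4 = H, y13 = H, y15 = H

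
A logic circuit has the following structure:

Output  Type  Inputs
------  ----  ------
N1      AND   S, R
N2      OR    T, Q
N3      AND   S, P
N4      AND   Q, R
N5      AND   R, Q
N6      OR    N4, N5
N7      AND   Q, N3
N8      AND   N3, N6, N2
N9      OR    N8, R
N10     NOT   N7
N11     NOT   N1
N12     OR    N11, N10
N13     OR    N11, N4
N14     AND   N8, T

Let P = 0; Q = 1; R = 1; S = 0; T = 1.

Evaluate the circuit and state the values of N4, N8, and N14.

N2 = T OR Q = 1 OR 1 = 1
N3 = S AND P = 0 AND 0 = 0
N4 = Q AND R = 1 AND 1 = 1
N5 = R AND Q = 1 AND 1 = 1
N6 = N4 OR N5 = 1 OR 1 = 1
N8 = N3 AND N6 AND N2 = 0 AND 1 AND 1 = 0
N14 = N8 AND T = 0 AND 1 = 0

N4 = 1, N8 = 0, N14 = 0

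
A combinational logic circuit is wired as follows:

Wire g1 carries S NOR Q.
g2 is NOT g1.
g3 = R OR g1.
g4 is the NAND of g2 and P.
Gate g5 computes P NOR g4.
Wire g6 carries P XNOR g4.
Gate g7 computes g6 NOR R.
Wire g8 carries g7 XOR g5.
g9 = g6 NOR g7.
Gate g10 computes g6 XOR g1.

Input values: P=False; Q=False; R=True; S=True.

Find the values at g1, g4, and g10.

g1 = False, g4 = True, g10 = False

g1 = S NOR Q = True NOR False = False
g2 = NOT g1 = NOT False = True
g4 = g2 NAND P = True NAND False = True
g6 = P XNOR g4 = False XNOR True = False
g10 = g6 XOR g1 = False XOR False = False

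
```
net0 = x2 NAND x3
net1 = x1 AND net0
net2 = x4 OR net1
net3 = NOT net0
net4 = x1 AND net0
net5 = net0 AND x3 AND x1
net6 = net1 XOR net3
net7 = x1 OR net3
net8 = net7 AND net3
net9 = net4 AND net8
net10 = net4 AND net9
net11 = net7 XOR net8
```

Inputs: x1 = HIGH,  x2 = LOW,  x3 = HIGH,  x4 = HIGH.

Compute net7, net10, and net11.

net7 = HIGH, net10 = LOW, net11 = HIGH

net0 = x2 NAND x3 = LOW NAND HIGH = HIGH
net3 = NOT net0 = NOT HIGH = LOW
net4 = x1 AND net0 = HIGH AND HIGH = HIGH
net7 = x1 OR net3 = HIGH OR LOW = HIGH
net8 = net7 AND net3 = HIGH AND LOW = LOW
net9 = net4 AND net8 = HIGH AND LOW = LOW
net10 = net4 AND net9 = HIGH AND LOW = LOW
net11 = net7 XOR net8 = HIGH XOR LOW = HIGH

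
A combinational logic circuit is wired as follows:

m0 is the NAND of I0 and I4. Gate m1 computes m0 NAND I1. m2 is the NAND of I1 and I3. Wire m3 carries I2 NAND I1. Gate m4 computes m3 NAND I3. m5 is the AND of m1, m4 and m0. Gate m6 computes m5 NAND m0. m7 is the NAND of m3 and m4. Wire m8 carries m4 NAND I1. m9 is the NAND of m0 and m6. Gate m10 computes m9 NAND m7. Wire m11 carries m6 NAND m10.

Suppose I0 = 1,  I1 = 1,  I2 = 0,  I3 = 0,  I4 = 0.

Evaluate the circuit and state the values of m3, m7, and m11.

m3 = 1  m7 = 0  m11 = 0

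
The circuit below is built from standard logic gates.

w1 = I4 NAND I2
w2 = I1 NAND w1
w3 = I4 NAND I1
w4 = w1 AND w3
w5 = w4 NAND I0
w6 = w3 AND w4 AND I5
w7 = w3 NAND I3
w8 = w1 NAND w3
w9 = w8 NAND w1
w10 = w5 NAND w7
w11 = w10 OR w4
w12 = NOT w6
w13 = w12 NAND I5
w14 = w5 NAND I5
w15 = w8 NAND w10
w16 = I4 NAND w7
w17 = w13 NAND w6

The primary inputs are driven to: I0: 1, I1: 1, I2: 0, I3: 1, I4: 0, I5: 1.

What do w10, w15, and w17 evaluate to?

w10 = 1, w15 = 1, w17 = 0

w1 = I4 NAND I2 = 0 NAND 0 = 1
w3 = I4 NAND I1 = 0 NAND 1 = 1
w4 = w1 AND w3 = 1 AND 1 = 1
w5 = w4 NAND I0 = 1 NAND 1 = 0
w6 = w3 AND w4 AND I5 = 1 AND 1 AND 1 = 1
w7 = w3 NAND I3 = 1 NAND 1 = 0
w8 = w1 NAND w3 = 1 NAND 1 = 0
w10 = w5 NAND w7 = 0 NAND 0 = 1
w12 = NOT w6 = NOT 1 = 0
w13 = w12 NAND I5 = 0 NAND 1 = 1
w15 = w8 NAND w10 = 0 NAND 1 = 1
w17 = w13 NAND w6 = 1 NAND 1 = 0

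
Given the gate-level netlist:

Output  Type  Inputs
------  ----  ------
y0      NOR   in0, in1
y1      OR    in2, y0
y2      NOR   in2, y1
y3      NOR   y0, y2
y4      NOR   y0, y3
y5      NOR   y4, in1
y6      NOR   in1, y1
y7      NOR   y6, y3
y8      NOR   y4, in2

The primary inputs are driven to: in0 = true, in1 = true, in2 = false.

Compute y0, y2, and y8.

y0 = false; y2 = true; y8 = false

y0 = in0 NOR in1 = true NOR true = false
y1 = in2 OR y0 = false OR false = false
y2 = in2 NOR y1 = false NOR false = true
y3 = y0 NOR y2 = false NOR true = false
y4 = y0 NOR y3 = false NOR false = true
y8 = y4 NOR in2 = true NOR false = false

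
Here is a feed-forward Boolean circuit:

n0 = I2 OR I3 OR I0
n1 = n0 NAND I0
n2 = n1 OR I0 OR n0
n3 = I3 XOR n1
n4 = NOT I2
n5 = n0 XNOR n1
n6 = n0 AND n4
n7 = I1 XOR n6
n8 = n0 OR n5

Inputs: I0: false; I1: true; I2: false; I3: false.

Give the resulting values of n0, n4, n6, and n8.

n0 = false  n4 = true  n6 = false  n8 = false

n0 = I2 OR I3 OR I0 = false OR false OR false = false
n1 = n0 NAND I0 = false NAND false = true
n4 = NOT I2 = NOT false = true
n5 = n0 XNOR n1 = false XNOR true = false
n6 = n0 AND n4 = false AND true = false
n8 = n0 OR n5 = false OR false = false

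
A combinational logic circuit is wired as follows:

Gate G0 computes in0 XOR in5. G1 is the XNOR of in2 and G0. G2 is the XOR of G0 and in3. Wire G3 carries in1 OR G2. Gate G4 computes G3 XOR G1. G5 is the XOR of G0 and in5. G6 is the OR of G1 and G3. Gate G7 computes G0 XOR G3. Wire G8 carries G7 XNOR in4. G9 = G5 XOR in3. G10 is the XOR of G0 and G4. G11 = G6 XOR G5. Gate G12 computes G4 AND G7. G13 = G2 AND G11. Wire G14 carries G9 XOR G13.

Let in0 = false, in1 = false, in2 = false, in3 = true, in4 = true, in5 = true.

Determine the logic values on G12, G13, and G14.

G12 = false, G13 = false, G14 = true

G0 = in0 XOR in5 = false XOR true = true
G1 = in2 XNOR G0 = false XNOR true = false
G2 = G0 XOR in3 = true XOR true = false
G3 = in1 OR G2 = false OR false = false
G4 = G3 XOR G1 = false XOR false = false
G5 = G0 XOR in5 = true XOR true = false
G6 = G1 OR G3 = false OR false = false
G7 = G0 XOR G3 = true XOR false = true
G9 = G5 XOR in3 = false XOR true = true
G11 = G6 XOR G5 = false XOR false = false
G12 = G4 AND G7 = false AND true = false
G13 = G2 AND G11 = false AND false = false
G14 = G9 XOR G13 = true XOR false = true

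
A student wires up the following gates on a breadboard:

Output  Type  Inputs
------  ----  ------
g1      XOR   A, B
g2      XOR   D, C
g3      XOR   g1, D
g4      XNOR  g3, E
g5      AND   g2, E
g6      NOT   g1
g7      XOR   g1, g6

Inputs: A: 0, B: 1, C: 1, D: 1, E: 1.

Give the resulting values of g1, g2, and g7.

g1 = A XOR B = 0 XOR 1 = 1
g2 = D XOR C = 1 XOR 1 = 0
g6 = NOT g1 = NOT 1 = 0
g7 = g1 XOR g6 = 1 XOR 0 = 1

g1 = 1, g2 = 0, g7 = 1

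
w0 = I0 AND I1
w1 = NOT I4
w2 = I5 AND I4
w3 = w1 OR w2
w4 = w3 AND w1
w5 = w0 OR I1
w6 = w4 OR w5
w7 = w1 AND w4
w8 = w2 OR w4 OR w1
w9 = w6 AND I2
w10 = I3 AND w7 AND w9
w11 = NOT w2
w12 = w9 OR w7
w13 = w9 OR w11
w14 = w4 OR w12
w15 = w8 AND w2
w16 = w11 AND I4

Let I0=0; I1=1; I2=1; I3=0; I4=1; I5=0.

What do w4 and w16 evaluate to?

w1 = NOT I4 = NOT 1 = 0
w2 = I5 AND I4 = 0 AND 1 = 0
w3 = w1 OR w2 = 0 OR 0 = 0
w4 = w3 AND w1 = 0 AND 0 = 0
w11 = NOT w2 = NOT 0 = 1
w16 = w11 AND I4 = 1 AND 1 = 1

w4 = 0, w16 = 1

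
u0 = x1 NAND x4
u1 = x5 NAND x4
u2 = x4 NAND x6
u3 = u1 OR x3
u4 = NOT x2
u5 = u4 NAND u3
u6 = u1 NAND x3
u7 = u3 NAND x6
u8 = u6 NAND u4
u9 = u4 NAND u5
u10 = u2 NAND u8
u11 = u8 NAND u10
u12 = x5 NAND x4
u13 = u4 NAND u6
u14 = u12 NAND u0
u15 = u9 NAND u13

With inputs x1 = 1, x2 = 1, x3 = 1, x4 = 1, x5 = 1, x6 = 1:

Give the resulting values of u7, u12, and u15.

u1 = x5 NAND x4 = 1 NAND 1 = 0
u3 = u1 OR x3 = 0 OR 1 = 1
u4 = NOT x2 = NOT 1 = 0
u5 = u4 NAND u3 = 0 NAND 1 = 1
u6 = u1 NAND x3 = 0 NAND 1 = 1
u7 = u3 NAND x6 = 1 NAND 1 = 0
u9 = u4 NAND u5 = 0 NAND 1 = 1
u12 = x5 NAND x4 = 1 NAND 1 = 0
u13 = u4 NAND u6 = 0 NAND 1 = 1
u15 = u9 NAND u13 = 1 NAND 1 = 0

u7 = 0  u12 = 0  u15 = 0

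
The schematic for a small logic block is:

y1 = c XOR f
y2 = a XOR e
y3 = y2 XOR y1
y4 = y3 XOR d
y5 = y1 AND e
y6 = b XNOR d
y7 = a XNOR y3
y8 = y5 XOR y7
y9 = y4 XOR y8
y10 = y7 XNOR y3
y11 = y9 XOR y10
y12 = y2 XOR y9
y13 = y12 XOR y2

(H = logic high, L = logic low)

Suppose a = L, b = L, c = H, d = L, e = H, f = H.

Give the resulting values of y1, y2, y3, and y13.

y1 = c XOR f = H XOR H = L
y2 = a XOR e = L XOR H = H
y3 = y2 XOR y1 = H XOR L = H
y4 = y3 XOR d = H XOR L = H
y5 = y1 AND e = L AND H = L
y7 = a XNOR y3 = L XNOR H = L
y8 = y5 XOR y7 = L XOR L = L
y9 = y4 XOR y8 = H XOR L = H
y12 = y2 XOR y9 = H XOR H = L
y13 = y12 XOR y2 = L XOR H = H

y1 = L, y2 = H, y3 = H, y13 = H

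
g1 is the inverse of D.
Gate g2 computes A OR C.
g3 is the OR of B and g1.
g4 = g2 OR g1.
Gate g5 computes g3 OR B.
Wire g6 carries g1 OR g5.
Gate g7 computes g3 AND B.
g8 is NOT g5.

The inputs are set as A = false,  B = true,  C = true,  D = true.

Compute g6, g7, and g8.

g6 = true; g7 = true; g8 = false

g1 = NOT D = NOT true = false
g3 = B OR g1 = true OR false = true
g5 = g3 OR B = true OR true = true
g6 = g1 OR g5 = false OR true = true
g7 = g3 AND B = true AND true = true
g8 = NOT g5 = NOT true = false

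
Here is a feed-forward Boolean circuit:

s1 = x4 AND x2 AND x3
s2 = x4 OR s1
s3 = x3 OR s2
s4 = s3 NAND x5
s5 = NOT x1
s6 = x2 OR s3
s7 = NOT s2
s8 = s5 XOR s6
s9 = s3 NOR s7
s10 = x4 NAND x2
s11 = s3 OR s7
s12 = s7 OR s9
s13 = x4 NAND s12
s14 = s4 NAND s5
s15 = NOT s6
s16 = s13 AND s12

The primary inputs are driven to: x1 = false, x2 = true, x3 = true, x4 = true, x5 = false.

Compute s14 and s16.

s14 = false, s16 = false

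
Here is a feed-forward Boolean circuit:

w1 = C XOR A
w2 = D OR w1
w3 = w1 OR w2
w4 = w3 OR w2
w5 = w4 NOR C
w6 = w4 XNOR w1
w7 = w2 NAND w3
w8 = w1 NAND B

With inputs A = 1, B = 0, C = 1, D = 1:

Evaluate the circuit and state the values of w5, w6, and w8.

w5 = 0, w6 = 0, w8 = 1

w1 = C XOR A = 1 XOR 1 = 0
w2 = D OR w1 = 1 OR 0 = 1
w3 = w1 OR w2 = 0 OR 1 = 1
w4 = w3 OR w2 = 1 OR 1 = 1
w5 = w4 NOR C = 1 NOR 1 = 0
w6 = w4 XNOR w1 = 1 XNOR 0 = 0
w8 = w1 NAND B = 0 NAND 0 = 1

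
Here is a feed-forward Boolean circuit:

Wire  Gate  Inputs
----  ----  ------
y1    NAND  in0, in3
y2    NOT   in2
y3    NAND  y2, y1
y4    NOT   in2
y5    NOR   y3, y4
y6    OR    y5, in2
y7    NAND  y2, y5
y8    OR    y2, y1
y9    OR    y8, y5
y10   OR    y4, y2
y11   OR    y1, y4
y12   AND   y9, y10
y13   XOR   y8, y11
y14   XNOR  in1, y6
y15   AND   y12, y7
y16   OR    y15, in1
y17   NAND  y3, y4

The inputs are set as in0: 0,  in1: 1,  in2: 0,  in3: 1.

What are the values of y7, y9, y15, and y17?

y7 = 1; y9 = 1; y15 = 1; y17 = 1

y1 = in0 NAND in3 = 0 NAND 1 = 1
y2 = NOT in2 = NOT 0 = 1
y3 = y2 NAND y1 = 1 NAND 1 = 0
y4 = NOT in2 = NOT 0 = 1
y5 = y3 NOR y4 = 0 NOR 1 = 0
y7 = y2 NAND y5 = 1 NAND 0 = 1
y8 = y2 OR y1 = 1 OR 1 = 1
y9 = y8 OR y5 = 1 OR 0 = 1
y10 = y4 OR y2 = 1 OR 1 = 1
y12 = y9 AND y10 = 1 AND 1 = 1
y15 = y12 AND y7 = 1 AND 1 = 1
y17 = y3 NAND y4 = 0 NAND 1 = 1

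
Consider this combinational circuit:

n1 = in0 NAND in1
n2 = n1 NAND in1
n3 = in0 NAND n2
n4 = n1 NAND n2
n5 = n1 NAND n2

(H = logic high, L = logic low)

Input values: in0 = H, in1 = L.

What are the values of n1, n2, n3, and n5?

n1 = in0 NAND in1 = H NAND L = H
n2 = n1 NAND in1 = H NAND L = H
n3 = in0 NAND n2 = H NAND H = L
n5 = n1 NAND n2 = H NAND H = L

n1 = H  n2 = H  n3 = L  n5 = L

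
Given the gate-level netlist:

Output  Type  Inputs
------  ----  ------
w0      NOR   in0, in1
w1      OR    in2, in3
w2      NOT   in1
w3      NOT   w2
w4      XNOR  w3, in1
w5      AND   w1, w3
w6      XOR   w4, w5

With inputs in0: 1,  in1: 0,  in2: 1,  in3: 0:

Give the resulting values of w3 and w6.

w3 = 0, w6 = 1

w1 = in2 OR in3 = 1 OR 0 = 1
w2 = NOT in1 = NOT 0 = 1
w3 = NOT w2 = NOT 1 = 0
w4 = w3 XNOR in1 = 0 XNOR 0 = 1
w5 = w1 AND w3 = 1 AND 0 = 0
w6 = w4 XOR w5 = 1 XOR 0 = 1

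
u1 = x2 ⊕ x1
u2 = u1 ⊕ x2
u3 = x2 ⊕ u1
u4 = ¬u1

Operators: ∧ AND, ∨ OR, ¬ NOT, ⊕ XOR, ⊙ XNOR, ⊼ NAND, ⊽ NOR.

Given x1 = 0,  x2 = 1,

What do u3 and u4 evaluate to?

u1 = x2 XOR x1 = 1 XOR 0 = 1
u3 = x2 XOR u1 = 1 XOR 1 = 0
u4 = NOT u1 = NOT 1 = 0

u3 = 0; u4 = 0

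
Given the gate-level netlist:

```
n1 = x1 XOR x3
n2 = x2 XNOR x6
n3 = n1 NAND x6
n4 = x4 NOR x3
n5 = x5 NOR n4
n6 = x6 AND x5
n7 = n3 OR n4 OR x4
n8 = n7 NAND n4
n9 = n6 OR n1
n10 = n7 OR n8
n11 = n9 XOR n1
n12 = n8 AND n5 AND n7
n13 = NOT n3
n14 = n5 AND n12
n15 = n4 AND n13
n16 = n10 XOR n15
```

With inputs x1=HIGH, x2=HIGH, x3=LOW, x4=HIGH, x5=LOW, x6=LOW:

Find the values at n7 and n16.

n7 = HIGH  n16 = HIGH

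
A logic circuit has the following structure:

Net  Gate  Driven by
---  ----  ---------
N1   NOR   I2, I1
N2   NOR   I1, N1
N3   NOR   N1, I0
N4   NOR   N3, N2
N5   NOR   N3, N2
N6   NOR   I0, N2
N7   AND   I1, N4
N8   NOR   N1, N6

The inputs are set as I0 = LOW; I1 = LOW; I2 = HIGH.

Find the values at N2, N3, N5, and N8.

N2 = HIGH; N3 = HIGH; N5 = LOW; N8 = HIGH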